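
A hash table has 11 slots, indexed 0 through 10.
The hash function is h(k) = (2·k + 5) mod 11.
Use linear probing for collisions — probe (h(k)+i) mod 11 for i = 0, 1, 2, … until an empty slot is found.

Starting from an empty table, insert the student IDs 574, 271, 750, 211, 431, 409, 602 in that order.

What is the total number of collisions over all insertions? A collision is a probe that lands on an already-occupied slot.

574 hashes to 9; slot 9 is free → place at 9.
271 hashes to 8; slot 8 is free → place at 8.
750 hashes to 9; 9 taken → place at 10.
211 hashes to 9; 9,10 taken → place at 0.
431 hashes to 9; 9,10,0 taken → place at 1.
409 hashes to 9; 9,10,0,1 taken → place at 2.
602 hashes to 10; 10,0,1,2 taken → place at 3.
Table: [211, 431, 409, 602, -, -, -, -, 271, 574, 750]

14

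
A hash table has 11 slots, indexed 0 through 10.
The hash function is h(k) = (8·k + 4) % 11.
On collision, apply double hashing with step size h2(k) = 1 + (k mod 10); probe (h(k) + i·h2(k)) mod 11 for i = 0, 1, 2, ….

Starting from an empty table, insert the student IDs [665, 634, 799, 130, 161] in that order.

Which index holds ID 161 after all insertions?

665: h=0 → slot 0
634: h=5 → slot 5
799: h=5, h2=10, probe 5,4 → slot 4
130: h=10 → slot 10
161: h=5, h2=2, probe 5,7 → slot 7
Table: [665, ∅, ∅, ∅, 799, 634, ∅, 161, ∅, ∅, 130]

7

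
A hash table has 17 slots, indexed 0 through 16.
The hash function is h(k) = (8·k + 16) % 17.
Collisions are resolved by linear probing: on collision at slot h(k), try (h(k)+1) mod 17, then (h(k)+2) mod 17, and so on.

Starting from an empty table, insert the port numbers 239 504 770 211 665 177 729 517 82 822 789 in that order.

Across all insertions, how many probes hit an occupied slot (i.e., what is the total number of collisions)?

12

Insert 239: h=7, slot 7 empty → index 7.
Insert 504: h=2, slot 2 empty → index 2.
Insert 770: h=5, slot 5 empty → index 5.
Insert 211: h=4, slot 4 empty → index 4.
Insert 665: h=15, slot 15 empty → index 15.
Insert 177: h=4, slots 4,5 occupied → index 6.
Insert 729: h=0, slot 0 empty → index 0.
Insert 517: h=4, slots 4,5,6,7 occupied → index 8.
Insert 82: h=9, slot 9 empty → index 9.
Insert 822: h=13, slot 13 empty → index 13.
Insert 789: h=4, slots 4,5,6,7,8,9 occupied → index 10.
Table: [729, ., 504, ., 211, 770, 177, 239, 517, 82, 789, ., ., 822, ., 665, .]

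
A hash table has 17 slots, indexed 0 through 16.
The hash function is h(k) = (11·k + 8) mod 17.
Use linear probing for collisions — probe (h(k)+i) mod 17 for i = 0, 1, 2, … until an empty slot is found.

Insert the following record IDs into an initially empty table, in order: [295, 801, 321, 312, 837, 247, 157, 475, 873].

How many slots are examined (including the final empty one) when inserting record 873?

295 hashes to 6; slot 6 is free → place at 6.
801 hashes to 13; slot 13 is free → place at 13.
321 hashes to 3; slot 3 is free → place at 3.
312 hashes to 6; 6 taken → place at 7.
837 hashes to 1; slot 1 is free → place at 1.
247 hashes to 5; slot 5 is free → place at 5.
157 hashes to 1; 1 taken → place at 2.
475 hashes to 14; slot 14 is free → place at 14.
873 hashes to 6; 6,7 taken → place at 8.
Table: [—, 837, 157, 321, —, 247, 295, 312, 873, —, —, —, —, 801, 475, —, —]

3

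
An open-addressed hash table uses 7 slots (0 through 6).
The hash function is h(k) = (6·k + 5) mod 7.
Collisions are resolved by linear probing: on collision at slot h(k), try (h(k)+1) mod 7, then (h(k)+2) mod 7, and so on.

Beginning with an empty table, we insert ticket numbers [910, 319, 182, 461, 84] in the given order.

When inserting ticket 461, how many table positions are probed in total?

2

Insert 910: h=5, slot 5 empty → index 5.
Insert 319: h=1, slot 1 empty → index 1.
Insert 182: h=5, slot 5 occupied → index 6.
Insert 461: h=6, slot 6 occupied → index 0.
Insert 84: h=5, slots 5,6,0,1 occupied → index 2.
Table: [461, 319, 84, _, _, 910, 182]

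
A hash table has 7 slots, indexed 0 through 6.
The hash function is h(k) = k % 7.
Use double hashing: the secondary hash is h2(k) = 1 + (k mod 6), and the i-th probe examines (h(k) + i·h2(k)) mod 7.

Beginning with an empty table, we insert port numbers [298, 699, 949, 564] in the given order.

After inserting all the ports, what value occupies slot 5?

Insert 298: h=4, slot 4 empty → index 4.
Insert 699: h=6, slot 6 empty → index 6.
Insert 949: h=4, h2=2, slots 4,6 occupied → index 1.
Insert 564: h=4, h2=1, slot 4 occupied → index 5.
Table: [., 949, ., ., 298, 564, 699]

564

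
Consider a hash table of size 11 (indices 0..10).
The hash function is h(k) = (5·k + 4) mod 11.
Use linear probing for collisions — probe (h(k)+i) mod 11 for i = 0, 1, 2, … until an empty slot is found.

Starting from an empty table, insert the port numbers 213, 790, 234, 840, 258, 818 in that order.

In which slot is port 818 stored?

213 hashes to 2; slot 2 is free => place at 2.
790 hashes to 5; slot 5 is free => place at 5.
234 hashes to 8; slot 8 is free => place at 8.
840 hashes to 2; 2 taken => place at 3.
258 hashes to 7; slot 7 is free => place at 7.
818 hashes to 2; 2,3 taken => place at 4.
Table: [_, _, 213, 840, 818, 790, _, 258, 234, _, _]

4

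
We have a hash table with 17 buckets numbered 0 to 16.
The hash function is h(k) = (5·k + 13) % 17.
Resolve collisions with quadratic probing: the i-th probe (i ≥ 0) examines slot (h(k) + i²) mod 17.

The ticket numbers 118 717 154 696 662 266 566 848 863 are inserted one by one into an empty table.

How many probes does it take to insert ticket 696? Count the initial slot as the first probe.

118: h=8 -> slot 8
717: h=11 -> slot 11
154: h=1 -> slot 1
696: h=8, probe 8,9 -> slot 9
662: h=8, probe 8,9,12 -> slot 12
266: h=0 -> slot 0
566: h=4 -> slot 4
848: h=3 -> slot 3
863: h=10 -> slot 10
Table: [266, 154, ∅, 848, 566, ∅, ∅, ∅, 118, 696, 863, 717, 662, ∅, ∅, ∅, ∅]

2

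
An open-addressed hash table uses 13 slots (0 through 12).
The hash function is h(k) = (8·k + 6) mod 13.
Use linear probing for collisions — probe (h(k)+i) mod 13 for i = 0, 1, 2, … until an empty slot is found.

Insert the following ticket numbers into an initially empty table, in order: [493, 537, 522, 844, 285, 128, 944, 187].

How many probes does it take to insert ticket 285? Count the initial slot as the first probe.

4

493: h=11 => slot 11
537: h=12 => slot 12
522: h=9 => slot 9
844: h=11, probe 11,12,0 => slot 0
285: h=11, probe 11,12,0,1 => slot 1
128: h=3 => slot 3
944: h=5 => slot 5
187: h=7 => slot 7
Table: [844, 285, -, 128, -, 944, -, 187, -, 522, -, 493, 537]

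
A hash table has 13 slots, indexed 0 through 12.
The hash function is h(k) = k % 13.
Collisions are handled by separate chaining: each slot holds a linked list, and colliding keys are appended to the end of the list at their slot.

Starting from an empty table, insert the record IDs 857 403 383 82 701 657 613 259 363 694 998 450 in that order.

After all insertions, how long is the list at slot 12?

857 → bucket 12
403 → bucket 0
383 → bucket 6
82 → bucket 4
701 → bucket 12 (collision)
657 → bucket 7
613 → bucket 2
259 → bucket 12 (collision)
363 → bucket 12 (collision)
694 → bucket 5
998 → bucket 10
450 → bucket 8
Final buckets:
0: 403
1: _
2: 613
3: _
4: 82
5: 694
6: 383
7: 657
8: 450
9: _
10: 998
11: _
12: 857 -> 701 -> 259 -> 363

4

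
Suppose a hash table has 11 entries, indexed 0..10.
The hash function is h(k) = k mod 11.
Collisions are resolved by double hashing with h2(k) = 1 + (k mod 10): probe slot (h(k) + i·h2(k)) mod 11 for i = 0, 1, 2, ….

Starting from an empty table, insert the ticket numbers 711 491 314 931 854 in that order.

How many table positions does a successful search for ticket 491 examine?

Insert 711: h=7, slot 7 empty -> index 7.
Insert 491: h=7, h2=2, slot 7 occupied -> index 9.
Insert 314: h=6, slot 6 empty -> index 6.
Insert 931: h=7, h2=2, slots 7,9 occupied -> index 0.
Insert 854: h=7, h2=5, slot 7 occupied -> index 1.
Table: [931, 854, ∅, ∅, ∅, ∅, 314, 711, ∅, 491, ∅]
Lookup 491: h=7, h2=2, probe 7,9 → found at 9.

2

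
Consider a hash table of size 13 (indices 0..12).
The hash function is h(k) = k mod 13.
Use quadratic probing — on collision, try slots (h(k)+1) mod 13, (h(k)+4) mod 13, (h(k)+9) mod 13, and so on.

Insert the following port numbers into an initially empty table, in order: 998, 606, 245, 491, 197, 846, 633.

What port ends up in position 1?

Insert 998: h=10, slot 10 empty -> index 10.
Insert 606: h=8, slot 8 empty -> index 8.
Insert 245: h=11, slot 11 empty -> index 11.
Insert 491: h=10, slots 10,11 occupied -> index 1.
Insert 197: h=2, slot 2 empty -> index 2.
Insert 846: h=1, slots 1,2 occupied -> index 5.
Insert 633: h=9, slot 9 empty -> index 9.
Table: [-, 491, 197, -, -, 846, -, -, 606, 633, 998, 245, -]

491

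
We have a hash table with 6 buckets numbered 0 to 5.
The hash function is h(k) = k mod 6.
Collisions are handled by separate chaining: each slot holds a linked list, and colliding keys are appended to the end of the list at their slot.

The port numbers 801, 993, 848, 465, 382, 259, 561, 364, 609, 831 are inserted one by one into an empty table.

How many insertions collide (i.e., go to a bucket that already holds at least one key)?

801 -> bucket 3
993 -> bucket 3 (collision)
848 -> bucket 2
465 -> bucket 3 (collision)
382 -> bucket 4
259 -> bucket 1
561 -> bucket 3 (collision)
364 -> bucket 4 (collision)
609 -> bucket 3 (collision)
831 -> bucket 3 (collision)
Final buckets:
0: .
1: 259
2: 848
3: 801 -> 993 -> 465 -> 561 -> 609 -> 831
4: 382 -> 364
5: .

6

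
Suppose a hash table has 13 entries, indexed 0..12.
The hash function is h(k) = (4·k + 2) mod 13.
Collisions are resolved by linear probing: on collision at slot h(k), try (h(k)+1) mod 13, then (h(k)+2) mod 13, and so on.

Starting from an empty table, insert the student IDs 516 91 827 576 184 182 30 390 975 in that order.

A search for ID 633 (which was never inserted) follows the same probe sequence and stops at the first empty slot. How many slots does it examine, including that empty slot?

2

Insert 516: h=12, slot 12 empty → index 12.
Insert 91: h=2, slot 2 empty → index 2.
Insert 827: h=8, slot 8 empty → index 8.
Insert 576: h=5, slot 5 empty → index 5.
Insert 184: h=10, slot 10 empty → index 10.
Insert 182: h=2, slot 2 occupied → index 3.
Insert 30: h=5, slot 5 occupied → index 6.
Insert 390: h=2, slots 2,3 occupied → index 4.
Insert 975: h=2, slots 2,3,4,5,6 occupied → index 7.
Table: [∅, ∅, 91, 182, 390, 576, 30, 975, 827, ∅, 184, ∅, 516]
Lookup 633: h=12, probe 12,0 → slot 0 empty, not found.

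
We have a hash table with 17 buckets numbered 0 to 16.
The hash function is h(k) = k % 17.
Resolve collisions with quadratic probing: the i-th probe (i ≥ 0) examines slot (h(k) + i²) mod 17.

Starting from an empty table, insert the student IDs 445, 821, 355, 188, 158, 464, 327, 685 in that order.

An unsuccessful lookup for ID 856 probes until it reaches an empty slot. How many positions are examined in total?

2

445 hashes to 3; slot 3 is free -> place at 3.
821 hashes to 5; slot 5 is free -> place at 5.
355 hashes to 15; slot 15 is free -> place at 15.
188 hashes to 1; slot 1 is free -> place at 1.
158 hashes to 5; 5 taken -> place at 6.
464 hashes to 5; 5,6 taken -> place at 9.
327 hashes to 4; slot 4 is free -> place at 4.
685 hashes to 5; 5,6,9 taken -> place at 14.
Table: [., 188, ., 445, 327, 821, 158, ., ., 464, ., ., ., ., 685, 355, .]
Lookup 856: h=6, probe 6,7 → slot 7 empty, not found.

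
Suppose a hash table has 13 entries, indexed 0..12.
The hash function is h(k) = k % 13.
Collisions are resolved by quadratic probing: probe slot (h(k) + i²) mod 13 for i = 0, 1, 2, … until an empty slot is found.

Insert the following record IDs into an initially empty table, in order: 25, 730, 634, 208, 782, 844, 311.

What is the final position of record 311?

25 hashes to 12; slot 12 is free -> place at 12.
730 hashes to 2; slot 2 is free -> place at 2.
634 hashes to 10; slot 10 is free -> place at 10.
208 hashes to 0; slot 0 is free -> place at 0.
782 hashes to 2; 2 taken -> place at 3.
844 hashes to 12; 12,0,3 taken -> place at 8.
311 hashes to 12; 12,0,3,8,2 taken -> place at 11.
Table: [208, ., 730, 782, ., ., ., ., 844, ., 634, 311, 25]

11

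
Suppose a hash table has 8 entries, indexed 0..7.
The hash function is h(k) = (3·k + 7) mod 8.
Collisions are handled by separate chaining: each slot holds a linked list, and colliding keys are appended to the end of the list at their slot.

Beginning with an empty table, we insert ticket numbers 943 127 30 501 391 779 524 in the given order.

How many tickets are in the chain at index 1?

1

943 -> bucket 4
127 -> bucket 4 (collision)
30 -> bucket 1
501 -> bucket 6
391 -> bucket 4 (collision)
779 -> bucket 0
524 -> bucket 3
Final buckets:
0: 779
1: 30
2: .
3: 524
4: 943 -> 127 -> 391
5: .
6: 501
7: .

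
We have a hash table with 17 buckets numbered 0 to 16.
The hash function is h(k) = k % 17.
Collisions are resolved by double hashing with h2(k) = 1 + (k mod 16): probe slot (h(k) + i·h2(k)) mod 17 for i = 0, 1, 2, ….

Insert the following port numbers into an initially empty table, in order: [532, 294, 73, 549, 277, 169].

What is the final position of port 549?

11

532: h=5 -> slot 5
294: h=5, h2=7, probe 5,12 -> slot 12
73: h=5, h2=10, probe 5,15 -> slot 15
549: h=5, h2=6, probe 5,11 -> slot 11
277: h=5, h2=6, probe 5,11,0 -> slot 0
169: h=16 -> slot 16
Table: [277, _, _, _, _, 532, _, _, _, _, _, 549, 294, _, _, 73, 169]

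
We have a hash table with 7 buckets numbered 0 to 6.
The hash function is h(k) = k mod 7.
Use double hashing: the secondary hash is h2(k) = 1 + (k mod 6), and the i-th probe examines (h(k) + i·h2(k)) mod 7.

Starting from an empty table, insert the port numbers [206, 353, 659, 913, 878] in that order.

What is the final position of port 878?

6

Insert 206: h=3, slot 3 empty → index 3.
Insert 353: h=3, h2=6, slot 3 occupied → index 2.
Insert 659: h=1, slot 1 empty → index 1.
Insert 913: h=3, h2=2, slot 3 occupied → index 5.
Insert 878: h=3, h2=3, slot 3 occupied → index 6.
Table: [∅, 659, 353, 206, ∅, 913, 878]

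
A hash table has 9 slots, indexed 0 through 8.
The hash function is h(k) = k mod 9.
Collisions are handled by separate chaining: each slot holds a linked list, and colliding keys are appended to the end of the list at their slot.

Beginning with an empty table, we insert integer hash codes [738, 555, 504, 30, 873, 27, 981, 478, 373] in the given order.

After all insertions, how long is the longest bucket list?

5

Insert 738: h=0, bucket 0 empty → new chain.
Insert 555: h=6, bucket 6 empty → new chain.
Insert 504: h=0, bucket 0 nonempty → append to chain.
Insert 30: h=3, bucket 3 empty → new chain.
Insert 873: h=0, bucket 0 nonempty → append to chain.
Insert 27: h=0, bucket 0 nonempty → append to chain.
Insert 981: h=0, bucket 0 nonempty → append to chain.
Insert 478: h=1, bucket 1 empty → new chain.
Insert 373: h=4, bucket 4 empty → new chain.
Final buckets:
0: 738 -> 504 -> 873 -> 27 -> 981
1: 478
2: _
3: 30
4: 373
5: _
6: 555
7: _
8: _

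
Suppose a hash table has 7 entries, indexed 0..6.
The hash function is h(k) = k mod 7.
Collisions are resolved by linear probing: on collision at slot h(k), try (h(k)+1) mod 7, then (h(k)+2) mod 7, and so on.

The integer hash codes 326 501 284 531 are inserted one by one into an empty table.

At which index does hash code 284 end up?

326 hashes to 4; slot 4 is free -> place at 4.
501 hashes to 4; 4 taken -> place at 5.
284 hashes to 4; 4,5 taken -> place at 6.
531 hashes to 6; 6 taken -> place at 0.
Table: [531, _, _, _, 326, 501, 284]

6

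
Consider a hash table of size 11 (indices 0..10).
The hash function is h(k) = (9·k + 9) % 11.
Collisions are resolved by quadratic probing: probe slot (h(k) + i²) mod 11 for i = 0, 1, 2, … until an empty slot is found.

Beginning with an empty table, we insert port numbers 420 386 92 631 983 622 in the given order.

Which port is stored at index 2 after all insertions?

Insert 420: h=5, slot 5 empty → index 5.
Insert 386: h=7, slot 7 empty → index 7.
Insert 92: h=1, slot 1 empty → index 1.
Insert 631: h=1, slot 1 occupied → index 2.
Insert 983: h=1, slots 1,2,5 occupied → index 10.
Insert 622: h=8, slot 8 empty → index 8.
Table: [_, 92, 631, _, _, 420, _, 386, 622, _, 983]

631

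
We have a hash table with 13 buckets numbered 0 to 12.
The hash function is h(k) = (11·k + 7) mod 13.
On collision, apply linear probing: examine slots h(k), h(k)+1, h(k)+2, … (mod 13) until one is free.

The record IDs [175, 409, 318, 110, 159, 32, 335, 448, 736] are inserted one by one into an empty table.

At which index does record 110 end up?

175: h=8 → slot 8
409: h=8, probe 8,9 → slot 9
318: h=8, probe 8,9,10 → slot 10
110: h=8, probe 8,9,10,11 → slot 11
159: h=1 → slot 1
32: h=8, probe 8,9,10,11,12 → slot 12
335: h=0 → slot 0
448: h=8, probe 8,9,10,11,12,0,1,2 → slot 2
736: h=4 → slot 4
Table: [335, 159, 448, ., 736, ., ., ., 175, 409, 318, 110, 32]

11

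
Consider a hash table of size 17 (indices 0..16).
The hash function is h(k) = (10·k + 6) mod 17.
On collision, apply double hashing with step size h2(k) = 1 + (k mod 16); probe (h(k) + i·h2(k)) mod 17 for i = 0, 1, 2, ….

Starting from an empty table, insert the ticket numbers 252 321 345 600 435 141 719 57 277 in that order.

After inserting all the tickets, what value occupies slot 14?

600

252 hashes to 10; slot 10 is free -> place at 10.
321 hashes to 3; slot 3 is free -> place at 3.
345 hashes to 5; slot 5 is free -> place at 5.
600 hashes to 5, h2=9; 5 taken -> place at 14.
435 hashes to 4; slot 4 is free -> place at 4.
141 hashes to 5, h2=14; 5 taken -> place at 2.
719 hashes to 5, h2=16; 5,4,3,2 taken -> place at 1.
57 hashes to 15; slot 15 is free -> place at 15.
277 hashes to 5, h2=6; 5 taken -> place at 11.
Table: [_, 719, 141, 321, 435, 345, _, _, _, _, 252, 277, _, _, 600, 57, _]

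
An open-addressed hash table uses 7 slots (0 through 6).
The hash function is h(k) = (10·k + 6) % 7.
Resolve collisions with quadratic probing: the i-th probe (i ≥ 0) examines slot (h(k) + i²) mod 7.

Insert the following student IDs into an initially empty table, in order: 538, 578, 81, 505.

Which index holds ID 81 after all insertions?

5

538 hashes to 3; slot 3 is free => place at 3.
578 hashes to 4; slot 4 is free => place at 4.
81 hashes to 4; 4 taken => place at 5.
505 hashes to 2; slot 2 is free => place at 2.
Table: [—, —, 505, 538, 578, 81, —]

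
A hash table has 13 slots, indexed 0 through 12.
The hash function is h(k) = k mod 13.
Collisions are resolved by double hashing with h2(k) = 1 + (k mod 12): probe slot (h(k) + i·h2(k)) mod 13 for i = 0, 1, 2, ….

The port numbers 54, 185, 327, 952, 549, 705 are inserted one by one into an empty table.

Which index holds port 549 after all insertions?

54: h=2 => slot 2
185: h=3 => slot 3
327: h=2, h2=4, probe 2,6 => slot 6
952: h=3, h2=5, probe 3,8 => slot 8
549: h=3, h2=10, probe 3,0 => slot 0
705: h=3, h2=10, probe 3,0,10 => slot 10
Table: [549, -, 54, 185, -, -, 327, -, 952, -, 705, -, -]

0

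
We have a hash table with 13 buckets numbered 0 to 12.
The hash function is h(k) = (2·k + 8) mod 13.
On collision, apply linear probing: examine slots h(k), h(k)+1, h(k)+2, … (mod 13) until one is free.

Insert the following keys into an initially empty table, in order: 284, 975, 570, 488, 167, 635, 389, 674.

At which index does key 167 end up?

6

284: h=4 -> slot 4
975: h=8 -> slot 8
570: h=4, probe 4,5 -> slot 5
488: h=9 -> slot 9
167: h=4, probe 4,5,6 -> slot 6
635: h=4, probe 4,5,6,7 -> slot 7
389: h=6, probe 6,7,8,9,10 -> slot 10
674: h=4, probe 4,5,6,7,8,9,10,11 -> slot 11
Table: [_, _, _, _, 284, 570, 167, 635, 975, 488, 389, 674, _]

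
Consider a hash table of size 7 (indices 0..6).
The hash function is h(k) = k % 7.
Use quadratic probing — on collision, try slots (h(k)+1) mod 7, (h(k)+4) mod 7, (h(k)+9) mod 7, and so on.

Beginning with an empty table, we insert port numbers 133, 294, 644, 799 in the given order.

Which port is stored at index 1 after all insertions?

133: h=0 → slot 0
294: h=0, probe 0,1 → slot 1
644: h=0, probe 0,1,4 → slot 4
799: h=1, probe 1,2 → slot 2
Table: [133, 294, 799, _, 644, _, _]

294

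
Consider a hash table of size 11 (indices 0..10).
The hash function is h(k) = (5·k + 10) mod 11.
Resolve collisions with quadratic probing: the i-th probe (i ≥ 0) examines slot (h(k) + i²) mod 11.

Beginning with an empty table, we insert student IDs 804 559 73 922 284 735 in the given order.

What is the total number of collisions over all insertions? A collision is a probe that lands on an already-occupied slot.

12

Insert 804: h=4, slot 4 empty -> index 4.
Insert 559: h=0, slot 0 empty -> index 0.
Insert 73: h=1, slot 1 empty -> index 1.
Insert 922: h=0, slots 0,1,4 occupied -> index 9.
Insert 284: h=0, slots 0,1,4,9 occupied -> index 5.
Insert 735: h=0, slots 0,1,4,9,5 occupied -> index 3.
Table: [559, 73, ., 735, 804, 284, ., ., ., 922, .]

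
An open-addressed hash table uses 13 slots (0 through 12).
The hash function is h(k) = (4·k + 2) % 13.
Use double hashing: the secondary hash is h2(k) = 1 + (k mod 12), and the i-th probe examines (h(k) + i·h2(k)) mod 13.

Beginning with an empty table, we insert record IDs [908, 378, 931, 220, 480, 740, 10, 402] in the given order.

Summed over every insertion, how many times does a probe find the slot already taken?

5

908: h=7 → slot 7
378: h=6 → slot 6
931: h=8 → slot 8
220: h=11 → slot 11
480: h=11, h2=1, probe 11,12 → slot 12
740: h=11, h2=9, probe 11,7,3 → slot 3
10: h=3, h2=11, probe 3,1 → slot 1
402: h=11, h2=7, probe 11,5 → slot 5
Table: [-, 10, -, 740, -, 402, 378, 908, 931, -, -, 220, 480]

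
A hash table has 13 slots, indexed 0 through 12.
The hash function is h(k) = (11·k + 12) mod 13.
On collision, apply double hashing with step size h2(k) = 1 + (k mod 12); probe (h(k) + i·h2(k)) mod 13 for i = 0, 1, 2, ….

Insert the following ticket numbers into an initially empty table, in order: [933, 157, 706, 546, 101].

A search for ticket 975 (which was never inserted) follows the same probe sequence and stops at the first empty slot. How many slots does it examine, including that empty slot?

933: h=5 -> slot 5
157: h=10 -> slot 10
706: h=4 -> slot 4
546: h=12 -> slot 12
101: h=5, h2=6, probe 5,11 -> slot 11
Table: [., ., ., ., 706, 933, ., ., ., ., 157, 101, 546]
Lookup 975: h=12, h2=4, probe 12,3 → slot 3 empty, not found.

2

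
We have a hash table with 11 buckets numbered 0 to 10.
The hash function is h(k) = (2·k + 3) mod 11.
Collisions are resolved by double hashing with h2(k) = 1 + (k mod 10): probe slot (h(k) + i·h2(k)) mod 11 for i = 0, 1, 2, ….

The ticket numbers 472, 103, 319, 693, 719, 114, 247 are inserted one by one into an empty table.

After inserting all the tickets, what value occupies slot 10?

719

Insert 472: h=1, slot 1 empty => index 1.
Insert 103: h=0, slot 0 empty => index 0.
Insert 319: h=3, slot 3 empty => index 3.
Insert 693: h=3, h2=4, slot 3 occupied => index 7.
Insert 719: h=0, h2=10, slot 0 occupied => index 10.
Insert 114: h=0, h2=5, slot 0 occupied => index 5.
Insert 247: h=2, slot 2 empty => index 2.
Table: [103, 472, 247, 319, _, 114, _, 693, _, _, 719]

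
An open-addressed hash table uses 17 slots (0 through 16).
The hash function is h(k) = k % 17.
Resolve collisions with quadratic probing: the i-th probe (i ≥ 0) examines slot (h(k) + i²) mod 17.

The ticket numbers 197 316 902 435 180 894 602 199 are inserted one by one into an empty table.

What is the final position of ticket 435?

197 hashes to 10; slot 10 is free → place at 10.
316 hashes to 10; 10 taken → place at 11.
902 hashes to 1; slot 1 is free → place at 1.
435 hashes to 10; 10,11 taken → place at 14.
180 hashes to 10; 10,11,14 taken → place at 2.
894 hashes to 10; 10,11,14,2 taken → place at 9.
602 hashes to 7; slot 7 is free → place at 7.
199 hashes to 12; slot 12 is free → place at 12.
Table: [—, 902, 180, —, —, —, —, 602, —, 894, 197, 316, 199, —, 435, —, —]

14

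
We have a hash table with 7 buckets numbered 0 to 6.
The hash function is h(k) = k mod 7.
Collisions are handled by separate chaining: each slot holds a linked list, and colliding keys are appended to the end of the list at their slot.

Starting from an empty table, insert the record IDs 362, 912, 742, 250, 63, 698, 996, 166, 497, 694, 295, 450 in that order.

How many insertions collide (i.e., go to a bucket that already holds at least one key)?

Insert 362: h=5, bucket 5 empty -> new chain.
Insert 912: h=2, bucket 2 empty -> new chain.
Insert 742: h=0, bucket 0 empty -> new chain.
Insert 250: h=5, bucket 5 nonempty -> append to chain.
Insert 63: h=0, bucket 0 nonempty -> append to chain.
Insert 698: h=5, bucket 5 nonempty -> append to chain.
Insert 996: h=2, bucket 2 nonempty -> append to chain.
Insert 166: h=5, bucket 5 nonempty -> append to chain.
Insert 497: h=0, bucket 0 nonempty -> append to chain.
Insert 694: h=1, bucket 1 empty -> new chain.
Insert 295: h=1, bucket 1 nonempty -> append to chain.
Insert 450: h=2, bucket 2 nonempty -> append to chain.
Final buckets:
0: 742 -> 63 -> 497
1: 694 -> 295
2: 912 -> 996 -> 450
3: ∅
4: ∅
5: 362 -> 250 -> 698 -> 166
6: ∅

8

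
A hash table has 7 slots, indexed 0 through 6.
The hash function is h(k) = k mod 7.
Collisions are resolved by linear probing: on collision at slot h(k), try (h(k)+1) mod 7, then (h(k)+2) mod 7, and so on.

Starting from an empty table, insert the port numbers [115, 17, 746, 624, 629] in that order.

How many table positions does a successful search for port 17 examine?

2

Insert 115: h=3, slot 3 empty -> index 3.
Insert 17: h=3, slot 3 occupied -> index 4.
Insert 746: h=4, slot 4 occupied -> index 5.
Insert 624: h=1, slot 1 empty -> index 1.
Insert 629: h=6, slot 6 empty -> index 6.
Table: [., 624, ., 115, 17, 746, 629]
Lookup 17: h=3, probe 3,4 → found at 4.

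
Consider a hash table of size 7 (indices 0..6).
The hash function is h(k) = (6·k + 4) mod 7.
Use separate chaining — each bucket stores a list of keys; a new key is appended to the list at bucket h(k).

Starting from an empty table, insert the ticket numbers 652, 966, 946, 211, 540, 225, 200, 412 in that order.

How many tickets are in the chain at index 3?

652 -> bucket 3
966 -> bucket 4
946 -> bucket 3 (collision)
211 -> bucket 3 (collision)
540 -> bucket 3 (collision)
225 -> bucket 3 (collision)
200 -> bucket 0
412 -> bucket 5
Final buckets:
0: 200
1: _
2: _
3: 652 -> 946 -> 211 -> 540 -> 225
4: 966
5: 412
6: _

5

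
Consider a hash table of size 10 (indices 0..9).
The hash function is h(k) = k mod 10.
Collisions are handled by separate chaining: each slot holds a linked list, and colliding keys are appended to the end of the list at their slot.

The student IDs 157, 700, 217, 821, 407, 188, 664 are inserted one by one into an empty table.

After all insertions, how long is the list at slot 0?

157 → bucket 7
700 → bucket 0
217 → bucket 7 (collision)
821 → bucket 1
407 → bucket 7 (collision)
188 → bucket 8
664 → bucket 4
Final buckets:
0: 700
1: 821
2: -
3: -
4: 664
5: -
6: -
7: 157 -> 217 -> 407
8: 188
9: -

1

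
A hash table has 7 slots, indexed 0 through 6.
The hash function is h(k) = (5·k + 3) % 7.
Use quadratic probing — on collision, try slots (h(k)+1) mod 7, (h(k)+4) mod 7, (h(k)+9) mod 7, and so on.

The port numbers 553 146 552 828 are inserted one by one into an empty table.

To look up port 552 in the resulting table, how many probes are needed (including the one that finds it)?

2

553: h=3 => slot 3
146: h=5 => slot 5
552: h=5, probe 5,6 => slot 6
828: h=6, probe 6,0 => slot 0
Table: [828, _, _, 553, _, 146, 552]
Lookup 552: h=5, probe 5,6 → found at 6.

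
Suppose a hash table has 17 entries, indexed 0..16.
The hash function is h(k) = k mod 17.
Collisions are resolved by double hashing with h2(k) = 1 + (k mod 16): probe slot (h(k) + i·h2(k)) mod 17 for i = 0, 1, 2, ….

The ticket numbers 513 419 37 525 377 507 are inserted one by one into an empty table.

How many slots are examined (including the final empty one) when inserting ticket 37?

2

513 hashes to 3; slot 3 is free => place at 3.
419 hashes to 11; slot 11 is free => place at 11.
37 hashes to 3, h2=6; 3 taken => place at 9.
525 hashes to 15; slot 15 is free => place at 15.
377 hashes to 3, h2=10; 3 taken => place at 13.
507 hashes to 14; slot 14 is free => place at 14.
Table: [_, _, _, 513, _, _, _, _, _, 37, _, 419, _, 377, 507, 525, _]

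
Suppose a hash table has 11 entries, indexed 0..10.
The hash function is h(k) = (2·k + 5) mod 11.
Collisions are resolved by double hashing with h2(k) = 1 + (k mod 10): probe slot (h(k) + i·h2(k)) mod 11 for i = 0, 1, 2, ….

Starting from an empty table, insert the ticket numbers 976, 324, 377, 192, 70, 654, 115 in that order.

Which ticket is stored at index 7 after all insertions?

192

976: h=10 => slot 10
324: h=4 => slot 4
377: h=0 => slot 0
192: h=4, h2=3, probe 4,7 => slot 7
70: h=2 => slot 2
654: h=4, h2=5, probe 4,9 => slot 9
115: h=4, h2=6, probe 4,10,5 => slot 5
Table: [377, _, 70, _, 324, 115, _, 192, _, 654, 976]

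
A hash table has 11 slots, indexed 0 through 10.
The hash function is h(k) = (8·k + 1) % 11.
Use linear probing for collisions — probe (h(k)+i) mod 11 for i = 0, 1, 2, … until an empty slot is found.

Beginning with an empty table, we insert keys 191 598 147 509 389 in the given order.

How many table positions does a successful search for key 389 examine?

191 hashes to 0; slot 0 is free => place at 0.
598 hashes to 0; 0 taken => place at 1.
147 hashes to 0; 0,1 taken => place at 2.
509 hashes to 3; slot 3 is free => place at 3.
389 hashes to 0; 0,1,2,3 taken => place at 4.
Table: [191, 598, 147, 509, 389, —, —, —, —, —, —]
Lookup 389: h=0, probe 0,1,2,3,4 → found at 4.

5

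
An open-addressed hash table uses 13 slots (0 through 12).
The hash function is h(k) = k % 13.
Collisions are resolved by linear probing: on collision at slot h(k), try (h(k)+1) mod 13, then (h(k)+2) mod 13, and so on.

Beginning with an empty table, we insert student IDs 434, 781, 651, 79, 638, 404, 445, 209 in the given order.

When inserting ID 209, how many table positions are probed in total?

8

434 hashes to 5; slot 5 is free => place at 5.
781 hashes to 1; slot 1 is free => place at 1.
651 hashes to 1; 1 taken => place at 2.
79 hashes to 1; 1,2 taken => place at 3.
638 hashes to 1; 1,2,3 taken => place at 4.
404 hashes to 1; 1,2,3,4,5 taken => place at 6.
445 hashes to 3; 3,4,5,6 taken => place at 7.
209 hashes to 1; 1,2,3,4,5,6,7 taken => place at 8.
Table: [_, 781, 651, 79, 638, 434, 404, 445, 209, _, _, _, _]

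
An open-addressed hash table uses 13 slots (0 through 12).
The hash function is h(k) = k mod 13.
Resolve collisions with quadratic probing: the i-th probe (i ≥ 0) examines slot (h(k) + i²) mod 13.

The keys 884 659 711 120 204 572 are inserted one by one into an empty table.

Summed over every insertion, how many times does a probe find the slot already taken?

5

884: h=0 => slot 0
659: h=9 => slot 9
711: h=9, probe 9,10 => slot 10
120: h=3 => slot 3
204: h=9, probe 9,10,0,5 => slot 5
572: h=0, probe 0,1 => slot 1
Table: [884, 572, —, 120, —, 204, —, —, —, 659, 711, —, —]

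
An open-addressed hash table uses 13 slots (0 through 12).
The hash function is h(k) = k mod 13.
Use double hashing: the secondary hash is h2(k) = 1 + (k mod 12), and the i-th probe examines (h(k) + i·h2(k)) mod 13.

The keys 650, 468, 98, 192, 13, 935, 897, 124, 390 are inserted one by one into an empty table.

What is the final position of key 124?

Insert 650: h=0, slot 0 empty => index 0.
Insert 468: h=0, h2=1, slot 0 occupied => index 1.
Insert 98: h=7, slot 7 empty => index 7.
Insert 192: h=10, slot 10 empty => index 10.
Insert 13: h=0, h2=2, slot 0 occupied => index 2.
Insert 935: h=12, slot 12 empty => index 12.
Insert 897: h=0, h2=10, slots 0,10,7 occupied => index 4.
Insert 124: h=7, h2=5, slots 7,12,4 occupied => index 9.
Insert 390: h=0, h2=7, slots 0,7,1 occupied => index 8.
Table: [650, 468, 13, _, 897, _, _, 98, 390, 124, 192, _, 935]

9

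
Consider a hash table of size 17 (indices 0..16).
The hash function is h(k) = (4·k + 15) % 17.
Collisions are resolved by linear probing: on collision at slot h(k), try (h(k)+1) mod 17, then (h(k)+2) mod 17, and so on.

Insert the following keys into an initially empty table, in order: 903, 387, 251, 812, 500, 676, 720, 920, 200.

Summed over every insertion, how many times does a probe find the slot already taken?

11

Insert 903: h=6, slot 6 empty → index 6.
Insert 387: h=16, slot 16 empty → index 16.
Insert 251: h=16, slot 16 occupied → index 0.
Insert 812: h=16, slots 16,0 occupied → index 1.
Insert 500: h=9, slot 9 empty → index 9.
Insert 676: h=16, slots 16,0,1 occupied → index 2.
Insert 720: h=5, slot 5 empty → index 5.
Insert 920: h=6, slot 6 occupied → index 7.
Insert 200: h=16, slots 16,0,1,2 occupied → index 3.
Table: [251, 812, 676, 200, _, 720, 903, 920, _, 500, _, _, _, _, _, _, 387]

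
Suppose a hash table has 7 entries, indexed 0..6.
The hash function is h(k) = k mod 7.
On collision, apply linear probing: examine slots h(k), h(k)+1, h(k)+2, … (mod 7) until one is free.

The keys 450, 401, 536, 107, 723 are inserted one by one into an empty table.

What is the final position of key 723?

6

450 hashes to 2; slot 2 is free → place at 2.
401 hashes to 2; 2 taken → place at 3.
536 hashes to 4; slot 4 is free → place at 4.
107 hashes to 2; 2,3,4 taken → place at 5.
723 hashes to 2; 2,3,4,5 taken → place at 6.
Table: [., ., 450, 401, 536, 107, 723]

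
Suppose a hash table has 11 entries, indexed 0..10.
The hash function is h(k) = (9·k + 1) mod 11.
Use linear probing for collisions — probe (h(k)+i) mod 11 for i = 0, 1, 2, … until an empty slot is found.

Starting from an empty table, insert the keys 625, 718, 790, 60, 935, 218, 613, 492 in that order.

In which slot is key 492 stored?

Insert 625: h=5, slot 5 empty -> index 5.
Insert 718: h=6, slot 6 empty -> index 6.
Insert 790: h=5, slots 5,6 occupied -> index 7.
Insert 60: h=2, slot 2 empty -> index 2.
Insert 935: h=1, slot 1 empty -> index 1.
Insert 218: h=5, slots 5,6,7 occupied -> index 8.
Insert 613: h=7, slots 7,8 occupied -> index 9.
Insert 492: h=7, slots 7,8,9 occupied -> index 10.
Table: [∅, 935, 60, ∅, ∅, 625, 718, 790, 218, 613, 492]

10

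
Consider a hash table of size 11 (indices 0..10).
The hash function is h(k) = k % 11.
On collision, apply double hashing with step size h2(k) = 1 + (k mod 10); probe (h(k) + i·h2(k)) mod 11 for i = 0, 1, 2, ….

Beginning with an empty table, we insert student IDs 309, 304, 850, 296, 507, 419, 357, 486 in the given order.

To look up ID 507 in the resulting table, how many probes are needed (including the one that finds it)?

309: h=1 -> slot 1
304: h=7 -> slot 7
850: h=3 -> slot 3
296: h=10 -> slot 10
507: h=1, h2=8, probe 1,9 -> slot 9
419: h=1, h2=10, probe 1,0 -> slot 0
357: h=5 -> slot 5
486: h=2 -> slot 2
Table: [419, 309, 486, 850, —, 357, —, 304, —, 507, 296]
Lookup 507: h=1, h2=8, probe 1,9 → found at 9.

2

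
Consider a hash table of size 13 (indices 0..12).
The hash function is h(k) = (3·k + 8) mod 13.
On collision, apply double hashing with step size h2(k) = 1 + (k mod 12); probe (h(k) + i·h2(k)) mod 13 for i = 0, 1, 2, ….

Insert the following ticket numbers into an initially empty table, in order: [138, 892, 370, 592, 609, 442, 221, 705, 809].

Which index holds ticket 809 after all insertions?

10

Insert 138: h=6, slot 6 empty => index 6.
Insert 892: h=6, h2=5, slot 6 occupied => index 11.
Insert 370: h=0, slot 0 empty => index 0.
Insert 592: h=3, slot 3 empty => index 3.
Insert 609: h=2, slot 2 empty => index 2.
Insert 442: h=8, slot 8 empty => index 8.
Insert 221: h=8, h2=6, slot 8 occupied => index 1.
Insert 705: h=4, slot 4 empty => index 4.
Insert 809: h=4, h2=6, slot 4 occupied => index 10.
Table: [370, 221, 609, 592, 705, —, 138, —, 442, —, 809, 892, —]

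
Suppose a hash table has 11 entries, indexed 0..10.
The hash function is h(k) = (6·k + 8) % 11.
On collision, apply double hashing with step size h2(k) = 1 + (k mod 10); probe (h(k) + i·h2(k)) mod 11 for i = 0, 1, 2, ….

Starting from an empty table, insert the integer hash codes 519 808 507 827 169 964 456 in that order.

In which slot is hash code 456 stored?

519 hashes to 9; slot 9 is free → place at 9.
808 hashes to 5; slot 5 is free → place at 5.
507 hashes to 3; slot 3 is free → place at 3.
827 hashes to 9, h2=8; 9 taken → place at 6.
169 hashes to 10; slot 10 is free → place at 10.
964 hashes to 6, h2=5; 6 taken → place at 0.
456 hashes to 5, h2=7; 5 taken → place at 1.
Table: [964, 456, ., 507, ., 808, 827, ., ., 519, 169]

1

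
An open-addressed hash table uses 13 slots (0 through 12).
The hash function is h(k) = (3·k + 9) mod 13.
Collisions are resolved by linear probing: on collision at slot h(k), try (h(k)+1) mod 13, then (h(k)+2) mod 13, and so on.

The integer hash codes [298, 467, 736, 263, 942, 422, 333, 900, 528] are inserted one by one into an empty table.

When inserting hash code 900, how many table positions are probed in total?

298: h=6 => slot 6
467: h=6, probe 6,7 => slot 7
736: h=7, probe 7,8 => slot 8
263: h=5 => slot 5
942: h=1 => slot 1
422: h=1, probe 1,2 => slot 2
333: h=7, probe 7,8,9 => slot 9
900: h=5, probe 5,6,7,8,9,10 => slot 10
528: h=7, probe 7,8,9,10,11 => slot 11
Table: [-, 942, 422, -, -, 263, 298, 467, 736, 333, 900, 528, -]

6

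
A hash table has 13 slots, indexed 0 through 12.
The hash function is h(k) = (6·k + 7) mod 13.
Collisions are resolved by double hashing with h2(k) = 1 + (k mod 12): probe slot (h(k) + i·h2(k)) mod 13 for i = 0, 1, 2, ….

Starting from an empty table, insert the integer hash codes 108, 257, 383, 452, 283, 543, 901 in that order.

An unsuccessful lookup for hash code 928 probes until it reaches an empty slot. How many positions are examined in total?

108 hashes to 5; slot 5 is free → place at 5.
257 hashes to 2; slot 2 is free → place at 2.
383 hashes to 4; slot 4 is free → place at 4.
452 hashes to 2, h2=9; 2 taken → place at 11.
283 hashes to 2, h2=8; 2 taken → place at 10.
543 hashes to 2, h2=4; 2 taken → place at 6.
901 hashes to 5, h2=2; 5 taken → place at 7.
Table: [—, —, 257, —, 383, 108, 543, 901, —, —, 283, 452, —]
Lookup 928: h=11, h2=5, probe 11,3 → slot 3 empty, not found.

2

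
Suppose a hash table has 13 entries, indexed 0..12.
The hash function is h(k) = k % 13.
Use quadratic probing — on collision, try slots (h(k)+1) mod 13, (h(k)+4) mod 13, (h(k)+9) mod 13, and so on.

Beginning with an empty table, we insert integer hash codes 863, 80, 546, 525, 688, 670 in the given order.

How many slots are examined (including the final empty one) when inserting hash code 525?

863: h=5 => slot 5
80: h=2 => slot 2
546: h=0 => slot 0
525: h=5, probe 5,6 => slot 6
688: h=12 => slot 12
670: h=7 => slot 7
Table: [546, ∅, 80, ∅, ∅, 863, 525, 670, ∅, ∅, ∅, ∅, 688]

2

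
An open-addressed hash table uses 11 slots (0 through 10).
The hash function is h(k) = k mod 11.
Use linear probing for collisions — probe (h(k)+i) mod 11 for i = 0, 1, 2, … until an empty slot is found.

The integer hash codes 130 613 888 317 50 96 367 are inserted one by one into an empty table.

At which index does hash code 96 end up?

Insert 130: h=9, slot 9 empty => index 9.
Insert 613: h=8, slot 8 empty => index 8.
Insert 888: h=8, slots 8,9 occupied => index 10.
Insert 317: h=9, slots 9,10 occupied => index 0.
Insert 50: h=6, slot 6 empty => index 6.
Insert 96: h=8, slots 8,9,10,0 occupied => index 1.
Insert 367: h=4, slot 4 empty => index 4.
Table: [317, 96, —, —, 367, —, 50, —, 613, 130, 888]

1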